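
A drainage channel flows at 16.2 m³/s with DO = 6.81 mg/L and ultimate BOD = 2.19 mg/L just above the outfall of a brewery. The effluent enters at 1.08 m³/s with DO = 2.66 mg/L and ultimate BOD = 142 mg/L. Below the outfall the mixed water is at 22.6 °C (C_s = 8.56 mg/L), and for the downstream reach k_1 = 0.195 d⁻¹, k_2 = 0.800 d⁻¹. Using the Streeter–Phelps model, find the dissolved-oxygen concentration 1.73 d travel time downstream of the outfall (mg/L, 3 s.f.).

DO ≈ 6.43 mg/L

Mixed DO = (16.2×6.81 + 1.08×2.66)/(16.2+1.08) = 113.2/17.28 = 6.551 mg/L.
Mixed L₀ = (16.2×2.19 + 1.08×142)/(17.28) = 188.8/17.28 = 10.93 mg/L.
Initial deficit D₀ = C_s − DO₀ = 8.56 − 6.551 = 2.009 mg/L.
D(1.73) = [0.195×10.93/(0.800−0.195)](e^(−0.195×1.73) − e^(−0.800×1.73)) + 2.009 e^(−0.800×1.73)
= 3.522 × (0.7137 − 0.2506) + 2.009 × 0.2506 = 2.135 mg/L.
DO = 8.56 − 2.135 = 6.425 mg/L.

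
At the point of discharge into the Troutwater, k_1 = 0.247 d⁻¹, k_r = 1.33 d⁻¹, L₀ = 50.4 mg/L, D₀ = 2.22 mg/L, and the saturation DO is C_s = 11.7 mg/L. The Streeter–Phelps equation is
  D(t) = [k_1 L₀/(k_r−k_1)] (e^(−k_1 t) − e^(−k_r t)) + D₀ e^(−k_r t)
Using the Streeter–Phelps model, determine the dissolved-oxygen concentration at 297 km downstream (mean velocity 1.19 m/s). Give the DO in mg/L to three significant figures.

DO ≈ 6.27 mg/L

Travel time t = x/v = 297 km / (1.19 m/s) = 297000 m / 1.19 m/s = 249600 s = 2.889 d.
k_1 L₀/(k_r−k_1) = 0.247×50.4/(1.33−0.247) = 12.45/1.083 = 11.49 mg/L.
e^(−k_1 t) = e^(−0.247×2.889) = 0.4899; e^(−k_r t) = e^(−1.33×2.889) = 0.02145.
D = 11.49 × (0.4899 − 0.02145) + 2.22 × 0.02145 = 5.385 + 0.04762 = 5.433 mg/L.
DO = C_s − D = 11.7 − 5.433 = 6.267 mg/L.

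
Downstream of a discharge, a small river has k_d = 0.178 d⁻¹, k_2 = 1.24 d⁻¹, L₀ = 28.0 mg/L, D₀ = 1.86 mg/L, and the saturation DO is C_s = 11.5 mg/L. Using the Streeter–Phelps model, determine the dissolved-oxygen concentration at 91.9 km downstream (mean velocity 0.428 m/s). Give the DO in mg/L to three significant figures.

DO ≈ 8.61 mg/L

Travel time t = x/v = 91.9 km / (0.428 m/s) = 91900 m / 0.428 m/s = 214700 s = 2.485 d.
k_d L₀/(k_2−k_d) = 0.178×28.0/(1.24−0.178) = 4.984/1.062 = 4.693 mg/L.
e^(−k_d t) = e^(−0.178×2.485) = 0.6425; e^(−k_2 t) = e^(−1.24×2.485) = 0.04588.
D = 4.693 × (0.6425 − 0.04588) + 1.86 × 0.04588 = 2.800 + 0.08535 = 2.885 mg/L.
DO = C_s − D = 11.5 − 2.885 = 8.615 mg/L.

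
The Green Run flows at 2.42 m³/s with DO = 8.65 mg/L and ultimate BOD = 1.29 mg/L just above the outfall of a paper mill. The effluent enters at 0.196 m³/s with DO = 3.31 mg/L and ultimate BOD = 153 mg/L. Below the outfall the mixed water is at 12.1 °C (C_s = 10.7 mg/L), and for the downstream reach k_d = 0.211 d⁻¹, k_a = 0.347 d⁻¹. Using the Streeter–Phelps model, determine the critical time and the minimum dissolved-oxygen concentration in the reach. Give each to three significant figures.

t_c ≈ 2.68 d; minimum DO ≈ 6.33 mg/L

Mixed DO = (2.42×8.65 + 0.196×3.31)/(2.42+0.196) = 21.58/2.616 = 8.250 mg/L.
Mixed L₀ = (2.42×1.29 + 0.196×153)/(2.616) = 33.11/2.616 = 12.66 mg/L.
Initial deficit D₀ = C_s − DO₀ = 10.7 − 8.250 = 2.450 mg/L.
t_c = (1/0.1360) ln[(0.347/0.211)(1 − 2.450×0.1360/(0.211×12.66))] = 7.353 × ln(1.439) = 2.678 d.
D_c = (0.211/0.347) × 12.66 × e^(−0.211×2.678) = 0.6081 × 12.66 × 0.5683 = 4.374 mg/L.
Minimum DO = 10.7 − 4.374 = 6.326 mg/L.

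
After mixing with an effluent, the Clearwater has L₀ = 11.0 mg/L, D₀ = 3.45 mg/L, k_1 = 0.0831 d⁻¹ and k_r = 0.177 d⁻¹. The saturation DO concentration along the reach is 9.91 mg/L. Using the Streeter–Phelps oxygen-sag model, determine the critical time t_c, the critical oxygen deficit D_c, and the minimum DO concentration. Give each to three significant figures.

With k_r/k_1 = 2.130 and 1 − D₀(k_r−k_1)/(k_1 L₀) = 0.6456,
t_c = ln(2.130 × 0.6456) / (0.177 − 0.0831) = ln(1.375) / 0.09390 = 0.3185/0.09390 = 3.392 d.
L(t_c) = L₀ e^(−k_1 t_c) = 11.0 × 0.7544 = 8.298 mg/L, and at the critical point k_r D_c = k_1 L, so D_c = (0.0831/0.177) × 8.298 = 3.896 mg/L.
Minimum DO = C_s − D_c = 9.91 − 3.896 = 6.014 mg/L.

t_c ≈ 3.39 d; D_c ≈ 3.90 mg/L; min DO ≈ 6.01 mg/L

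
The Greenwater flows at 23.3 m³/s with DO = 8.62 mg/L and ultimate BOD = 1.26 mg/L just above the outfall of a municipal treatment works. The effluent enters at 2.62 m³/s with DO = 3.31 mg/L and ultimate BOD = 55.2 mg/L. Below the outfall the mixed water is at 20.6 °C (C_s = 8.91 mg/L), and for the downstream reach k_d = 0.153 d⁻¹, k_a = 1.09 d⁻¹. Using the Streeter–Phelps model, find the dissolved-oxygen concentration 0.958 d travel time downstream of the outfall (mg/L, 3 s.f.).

DO ≈ 8.06 mg/L

Mixed DO = (23.3×8.62 + 2.62×3.31)/(23.3+2.62) = 209.5/25.92 = 8.083 mg/L.
Mixed L₀ = (23.3×1.26 + 2.62×55.2)/(25.92) = 174.0/25.92 = 6.712 mg/L.
Initial deficit D₀ = C_s − DO₀ = 8.91 − 8.083 = 0.8267 mg/L.
D(0.958) = [0.153×6.712/(1.09−0.153)](e^(−0.153×0.958) − e^(−1.09×0.958)) + 0.8267 e^(−1.09×0.958)
= 1.096 × (0.8637 − 0.3520) + 0.8267 × 0.3520 = 0.8518 mg/L.
DO = 8.91 − 0.8518 = 8.058 mg/L.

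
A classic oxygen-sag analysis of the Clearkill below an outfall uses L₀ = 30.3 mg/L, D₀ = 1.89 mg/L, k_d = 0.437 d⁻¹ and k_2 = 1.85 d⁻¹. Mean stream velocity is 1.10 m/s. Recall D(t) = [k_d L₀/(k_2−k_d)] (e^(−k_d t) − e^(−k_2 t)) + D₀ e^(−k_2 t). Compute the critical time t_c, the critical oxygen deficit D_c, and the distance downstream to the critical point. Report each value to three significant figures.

t_c ≈ 0.862 d; D_c ≈ 4.91 mg/L; x_c ≈ 81.9 km

t_c = [1/(k_2−k_d)] ln[(k_2/k_d)(1 − D₀(k_2−k_d)/(k_d L₀))]
= [1/(1.85−0.437)] ln[(1.85/0.437)(1 − 1.89×1.413/(0.437×30.3))]
= (1/1.413) ln[4.233 × 0.7983] = 0.7077 × ln(3.380) = 0.7077 × 1.218 = 0.8618 d.
D_c = (k_d/k_2) L₀ e^(−k_d t_c) = (0.437/1.85) × 30.3 × e^(−0.437×0.8618) = 0.2362 × 30.3 × 0.6862 = 4.911 mg/L.
x_c = v t_c = 1.10 m/s × 0.8618 d × 86400 s/d = 81910 m ≈ 81.9 km.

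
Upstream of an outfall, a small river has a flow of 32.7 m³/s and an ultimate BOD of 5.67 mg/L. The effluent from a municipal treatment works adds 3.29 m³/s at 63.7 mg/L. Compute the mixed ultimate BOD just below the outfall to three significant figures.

Flow-weighted mixing: C = (Q_r C_r + Q_w C_w)/(Q_r + Q_w)
= (32.7×5.67 + 3.29×63.7)/(32.7 + 3.29) = 395.0/35.99 = 10.97 mg/L.

11.0 mg/L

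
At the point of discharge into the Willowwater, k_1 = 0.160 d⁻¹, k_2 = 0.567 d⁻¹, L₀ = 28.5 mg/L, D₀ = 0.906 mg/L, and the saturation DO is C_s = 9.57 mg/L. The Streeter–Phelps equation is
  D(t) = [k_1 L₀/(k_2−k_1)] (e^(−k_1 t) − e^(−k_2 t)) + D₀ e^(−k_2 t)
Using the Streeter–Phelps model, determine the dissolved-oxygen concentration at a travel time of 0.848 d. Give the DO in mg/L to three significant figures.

k_1 L₀/(k_2−k_1) = 0.160×28.5/(0.567−0.160) = 4.560/0.4070 = 11.20 mg/L.
e^(−k_1 t) = e^(−0.160×0.8480) = 0.8731; e^(−k_2 t) = e^(−0.567×0.8480) = 0.6183.
D = 11.20 × (0.8731 − 0.6183) + 0.906 × 0.6183 = 2.855 + 0.5602 = 3.415 mg/L.
DO = C_s − D = 9.57 − 3.415 = 6.155 mg/L.

DO ≈ 6.15 mg/L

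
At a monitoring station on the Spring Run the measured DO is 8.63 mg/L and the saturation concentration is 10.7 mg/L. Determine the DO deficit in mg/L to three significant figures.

D = C_s − C = 10.7 − 8.63 = 2.07 mg/L.

D ≈ 2.07 mg/L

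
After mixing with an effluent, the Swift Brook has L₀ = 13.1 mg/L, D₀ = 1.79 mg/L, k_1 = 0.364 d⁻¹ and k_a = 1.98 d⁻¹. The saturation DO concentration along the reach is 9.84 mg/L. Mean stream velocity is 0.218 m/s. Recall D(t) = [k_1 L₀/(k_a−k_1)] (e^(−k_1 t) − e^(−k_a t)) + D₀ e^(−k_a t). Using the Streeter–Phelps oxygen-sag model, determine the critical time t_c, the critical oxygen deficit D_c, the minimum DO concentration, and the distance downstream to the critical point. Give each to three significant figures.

t_c ≈ 0.471 d; D_c ≈ 2.03 mg/L; min DO ≈ 7.81 mg/L; x_c ≈ 8.87 km

With k_a/k_1 = 5.440 and 1 − D₀(k_a−k_1)/(k_1 L₀) = 0.3934,
t_c = ln(5.440 × 0.3934) / (1.98 − 0.364) = ln(2.140) / 1.616 = 0.7607/1.616 = 0.4707 d.
D_c = (k_1/k_a) L₀ e^(−k_1 t_c) = (0.364/1.98) × 13.1 × e^(−0.364×0.4707) = 0.1838 × 13.1 × 0.8425 = 2.029 mg/L.
Minimum DO = C_s − D_c = 9.84 − 2.029 = 7.811 mg/L.
x_c = v t_c = 0.218 m/s × 0.4707 d × 86400 s/d = 8866 m ≈ 8.87 km.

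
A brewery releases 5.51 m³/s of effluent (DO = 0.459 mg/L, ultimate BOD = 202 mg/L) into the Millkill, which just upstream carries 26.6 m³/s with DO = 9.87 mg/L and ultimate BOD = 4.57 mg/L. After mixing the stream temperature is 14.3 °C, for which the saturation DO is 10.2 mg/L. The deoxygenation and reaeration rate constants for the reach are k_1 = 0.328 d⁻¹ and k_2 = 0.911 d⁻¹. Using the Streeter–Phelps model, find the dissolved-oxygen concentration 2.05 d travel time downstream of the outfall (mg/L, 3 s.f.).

DO ≈ 2.20 mg/L

Mixed DO = (26.6×9.87 + 5.51×0.459)/(26.6+5.51) = 265.1/32.11 = 8.255 mg/L.
Mixed L₀ = (26.6×4.57 + 5.51×202)/(32.11) = 1235/32.11 = 38.45 mg/L.
Initial deficit D₀ = C_s − DO₀ = 10.2 − 8.255 = 1.945 mg/L.
D(2.05) = [0.328×38.45/(0.911−0.328)](e^(−0.328×2.05) − e^(−0.911×2.05)) + 1.945 e^(−0.911×2.05)
= 21.63 × (0.5105 − 0.1545) + 1.945 × 0.1545 = 8.001 mg/L.
DO = 10.2 − 8.001 = 2.199 mg/L.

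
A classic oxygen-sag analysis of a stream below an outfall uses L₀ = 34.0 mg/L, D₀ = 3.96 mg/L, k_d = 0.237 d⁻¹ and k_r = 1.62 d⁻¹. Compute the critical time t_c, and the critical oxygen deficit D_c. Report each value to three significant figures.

t_c ≈ 0.567 d; D_c ≈ 4.35 mg/L

t_c = [1/(k_r−k_d)] ln[(k_r/k_d)(1 − D₀(k_r−k_d)/(k_d L₀))]
= [1/(1.62−0.237)] ln[(1.62/0.237)(1 − 3.96×1.383/(0.237×34.0))]
= (1/1.383) ln[6.835 × 0.3203] = 0.7231 × ln(2.190) = 0.7231 × 0.7838 = 0.5667 d.
L(t_c) = L₀ e^(−k_d t_c) = 34.0 × 0.8743 = 29.73 mg/L, and at the critical point k_r D_c = k_d L, so D_c = (0.237/1.62) × 29.73 = 4.349 mg/L.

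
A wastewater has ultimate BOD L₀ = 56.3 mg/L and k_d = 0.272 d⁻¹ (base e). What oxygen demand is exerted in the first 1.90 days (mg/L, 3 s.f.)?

y ≈ 22.7 mg/L

y_t = L₀(1 − e^(−k_d t)) = 56.3 × (1 − e^(−0.272×1.90))
= 56.3 × (1 − 0.5964) = 56.3 × 0.4036 = 22.72 mg/L.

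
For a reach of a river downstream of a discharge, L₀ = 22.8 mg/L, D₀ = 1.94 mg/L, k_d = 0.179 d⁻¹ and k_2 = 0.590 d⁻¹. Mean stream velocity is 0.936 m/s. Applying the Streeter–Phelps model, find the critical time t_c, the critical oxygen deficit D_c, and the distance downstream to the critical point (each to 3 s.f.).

t_c ≈ 2.37 d; D_c ≈ 4.52 mg/L; x_c ≈ 192 km

t_c = [1/(k_2−k_d)] ln[(k_2/k_d)(1 − D₀(k_2−k_d)/(k_d L₀))]
= [1/(0.590−0.179)] ln[(0.590/0.179)(1 − 1.94×0.4110/(0.179×22.8))]
= (1/0.4110) ln[3.296 × 0.8046] = 2.433 × ln(2.652) = 2.433 × 0.9754 = 2.373 d.
L(t_c) = L₀ e^(−k_d t_c) = 22.8 × 0.6539 = 14.91 mg/L, and at the critical point k_2 D_c = k_d L, so D_c = (0.179/0.590) × 14.91 = 4.523 mg/L.
x_c = v t_c = 0.936 m/s × 2.373 d × 86400 s/d = 191900 m ≈ 192 km.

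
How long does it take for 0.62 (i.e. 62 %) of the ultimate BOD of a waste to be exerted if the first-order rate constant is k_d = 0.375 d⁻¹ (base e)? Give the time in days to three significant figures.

y/L₀ = 1 − e^(−k_d t) = 0.62 ⇒ e^(−k_d t) = 0.380
t = −ln(0.380) / 0.375 = 0.9676 / 0.375 = 2.580 d.

t ≈ 2.58 d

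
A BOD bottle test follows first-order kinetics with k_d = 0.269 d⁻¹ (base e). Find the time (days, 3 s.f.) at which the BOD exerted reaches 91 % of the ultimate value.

t ≈ 8.95 d

y/L₀ = 1 − e^(−k_d t) = 0.91 ⇒ e^(−k_d t) = 0.0900
t = −ln(0.0900) / 0.269 = 2.408 / 0.269 = 8.951 d.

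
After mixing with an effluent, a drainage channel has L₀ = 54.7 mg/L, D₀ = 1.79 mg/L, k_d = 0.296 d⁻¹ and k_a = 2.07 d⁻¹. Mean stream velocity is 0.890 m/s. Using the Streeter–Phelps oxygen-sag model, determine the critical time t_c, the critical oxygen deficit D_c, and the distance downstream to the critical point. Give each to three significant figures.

t_c = [1/(k_a−k_d)] ln[(k_a/k_d)(1 − D₀(k_a−k_d)/(k_d L₀))]
= [1/(2.07−0.296)] ln[(2.07/0.296)(1 − 1.79×1.774/(0.296×54.7))]
= (1/1.774) ln[6.993 × 0.8039] = 0.5637 × ln(5.622) = 0.5637 × 1.727 = 0.9733 d.
L(t_c) = L₀ e^(−k_d t_c) = 54.7 × 0.7497 = 41.01 mg/L, and at the critical point k_a D_c = k_d L, so D_c = (0.296/2.07) × 41.01 = 5.864 mg/L.
x_c = v t_c = 0.890 m/s × 0.9733 d × 86400 s/d = 74840 m ≈ 74.8 km.

t_c ≈ 0.973 d; D_c ≈ 5.86 mg/L; x_c ≈ 74.8 km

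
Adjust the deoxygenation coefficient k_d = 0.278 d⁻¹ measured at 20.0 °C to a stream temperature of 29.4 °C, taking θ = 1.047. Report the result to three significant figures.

k_d(T₂) = k_d(T₁) · θ^(T₂−T₁) = 0.278 × 1.047^(29.4−20.0)
= 0.278 × 1.047^9.40 = 0.278 × 1.540 = 0.4281 d⁻¹.

k_d ≈ 0.428 d⁻¹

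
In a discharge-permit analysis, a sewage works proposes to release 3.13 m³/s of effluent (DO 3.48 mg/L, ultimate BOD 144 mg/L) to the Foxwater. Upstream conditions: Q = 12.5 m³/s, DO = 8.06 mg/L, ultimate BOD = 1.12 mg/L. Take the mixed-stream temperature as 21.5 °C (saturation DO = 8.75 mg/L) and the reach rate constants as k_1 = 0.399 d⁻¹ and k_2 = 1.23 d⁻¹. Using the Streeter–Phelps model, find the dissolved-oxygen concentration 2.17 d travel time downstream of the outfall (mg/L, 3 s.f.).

DO ≈ 3.62 mg/L

Mixed DO = (12.5×8.06 + 3.13×3.48)/(12.5+3.13) = 111.6/15.63 = 7.143 mg/L.
Mixed L₀ = (12.5×1.12 + 3.13×144)/(15.63) = 464.7/15.63 = 29.73 mg/L.
Initial deficit D₀ = C_s − DO₀ = 8.75 − 7.143 = 1.607 mg/L.
D(2.17) = [0.399×29.73/(1.23−0.399)](e^(−0.399×2.17) − e^(−1.23×2.17)) + 1.607 e^(−1.23×2.17)
= 14.28 × (0.4207 − 0.06931) + 1.607 × 0.06931 = 5.128 mg/L.
DO = 8.75 − 5.128 = 3.622 mg/L.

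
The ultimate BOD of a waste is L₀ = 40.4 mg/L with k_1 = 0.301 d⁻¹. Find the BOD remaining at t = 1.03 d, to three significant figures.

L ≈ 29.6 mg/L

L_t = L₀ e^(−k_1 t) = 40.4 × e^(−0.301×1.03) = 40.4 × 0.7334 = 29.63 mg/L.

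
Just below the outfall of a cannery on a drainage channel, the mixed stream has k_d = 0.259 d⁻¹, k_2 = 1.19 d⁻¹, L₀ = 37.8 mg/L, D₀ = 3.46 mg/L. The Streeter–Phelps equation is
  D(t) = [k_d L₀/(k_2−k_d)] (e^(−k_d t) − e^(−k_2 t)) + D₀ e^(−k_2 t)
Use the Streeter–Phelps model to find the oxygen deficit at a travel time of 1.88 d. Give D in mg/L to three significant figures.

k_d L₀/(k_2−k_d) = 0.259×37.8/(1.19−0.259) = 9.790/0.9310 = 10.52 mg/L.
e^(−k_d t) = e^(−0.259×1.880) = 0.6145; e^(−k_2 t) = e^(−1.19×1.880) = 0.1068.
D = 10.52 × (0.6145 − 0.1068) + 3.46 × 0.1068 = 5.339 + 0.3694 = 5.709 mg/L.

D ≈ 5.71 mg/L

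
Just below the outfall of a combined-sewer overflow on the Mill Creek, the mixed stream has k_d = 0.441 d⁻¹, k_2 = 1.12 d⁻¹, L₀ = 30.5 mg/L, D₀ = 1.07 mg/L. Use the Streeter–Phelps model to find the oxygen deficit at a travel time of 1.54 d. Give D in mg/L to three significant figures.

D ≈ 6.70 mg/L

k_d L₀/(k_2−k_d) = 0.441×30.5/(1.12−0.441) = 13.45/0.6790 = 19.81 mg/L.
e^(−k_d t) = e^(−0.441×1.540) = 0.5071; e^(−k_2 t) = e^(−1.12×1.540) = 0.1782.
D = 19.81 × (0.5071 − 0.1782) + 1.07 × 0.1782 = 6.514 + 0.1907 = 6.705 mg/L.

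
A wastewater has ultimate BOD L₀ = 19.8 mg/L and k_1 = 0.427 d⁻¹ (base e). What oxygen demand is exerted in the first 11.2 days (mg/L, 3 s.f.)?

y_t = L₀(1 − e^(−k_1 t)) = 19.8 × (1 − e^(−0.427×11.2))
= 19.8 × (1 − 0.008376) = 19.8 × 0.9916 = 19.63 mg/L.

y ≈ 19.6 mg/L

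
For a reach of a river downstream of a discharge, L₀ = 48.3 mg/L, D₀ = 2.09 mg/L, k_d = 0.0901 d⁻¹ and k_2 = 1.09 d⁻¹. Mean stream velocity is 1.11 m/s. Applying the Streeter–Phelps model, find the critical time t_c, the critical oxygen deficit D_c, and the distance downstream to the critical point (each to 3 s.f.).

t_c ≈ 1.84 d; D_c ≈ 3.38 mg/L; x_c ≈ 176 km

At the critical point dD/dt = 0, so k_d L₀ e^(−k_d t) = k_2 D. Substituting D(t) from the Streeter–Phelps equation and solving for t gives
t_c = ln[(k_2/k_d)(1 − D₀(k_2−k_d)/(k_d L₀))] / (k_2−k_d).
Here k_2−k_d = 0.9999 d⁻¹ and 1 − D₀(k_2−k_d)/(k_d L₀) = 1 − 2.09×0.9999/(0.0901×48.3) = 0.5198, so
t_c = ln(12.10 × 0.5198) / 0.9999 = 1.839 / 0.9999 = 1.839 d.
L(t_c) = L₀ e^(−k_d t_c) = 48.3 × 0.8473 = 40.93 mg/L, and at the critical point k_2 D_c = k_d L, so D_c = (0.0901/1.09) × 40.93 = 3.383 mg/L.
x_c = v t_c = 1.11 m/s × 1.839 d × 86400 s/d = 176400 m ≈ 176 km.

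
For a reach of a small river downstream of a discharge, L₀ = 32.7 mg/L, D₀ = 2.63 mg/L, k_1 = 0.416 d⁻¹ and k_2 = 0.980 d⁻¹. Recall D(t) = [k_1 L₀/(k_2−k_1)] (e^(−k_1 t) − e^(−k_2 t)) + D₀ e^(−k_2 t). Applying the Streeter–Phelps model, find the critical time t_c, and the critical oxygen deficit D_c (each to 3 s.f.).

At the critical point dD/dt = 0, so k_1 L₀ e^(−k_1 t) = k_2 D. Substituting D(t) from the Streeter–Phelps equation and solving for t gives
t_c = ln[(k_2/k_1)(1 − D₀(k_2−k_1)/(k_1 L₀))] / (k_2−k_1).
Here k_2−k_1 = 0.5640 d⁻¹ and 1 − D₀(k_2−k_1)/(k_1 L₀) = 1 − 2.63×0.5640/(0.416×32.7) = 0.8910, so
t_c = ln(2.356 × 0.8910) / 0.5640 = 0.7414 / 0.5640 = 1.315 d.
L(t_c) = L₀ e^(−k_1 t_c) = 32.7 × 0.5788 = 18.93 mg/L, and at the critical point k_2 D_c = k_1 L, so D_c = (0.416/0.980) × 18.93 = 8.034 mg/L.

t_c ≈ 1.31 d; D_c ≈ 8.03 mg/L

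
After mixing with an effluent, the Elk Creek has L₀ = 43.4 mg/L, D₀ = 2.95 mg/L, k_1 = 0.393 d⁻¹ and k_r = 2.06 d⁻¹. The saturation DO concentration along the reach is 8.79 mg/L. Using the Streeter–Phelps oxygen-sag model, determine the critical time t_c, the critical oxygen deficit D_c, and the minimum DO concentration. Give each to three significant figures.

t_c ≈ 0.790 d; D_c ≈ 6.07 mg/L; min DO ≈ 2.72 mg/L

At the critical point dD/dt = 0, so k_1 L₀ e^(−k_1 t) = k_r D. Substituting D(t) from the Streeter–Phelps equation and solving for t gives
t_c = ln[(k_r/k_1)(1 − D₀(k_r−k_1)/(k_1 L₀))] / (k_r−k_1).
Here k_r−k_1 = 1.667 d⁻¹ and 1 − D₀(k_r−k_1)/(k_1 L₀) = 1 − 2.95×1.667/(0.393×43.4) = 0.7117, so
t_c = ln(5.242 × 0.7117) / 1.667 = 1.317 / 1.667 = 0.7898 d.
L(t_c) = L₀ e^(−k_1 t_c) = 43.4 × 0.7332 = 31.82 mg/L, and at the critical point k_r D_c = k_1 L, so D_c = (0.393/2.06) × 31.82 = 6.070 mg/L.
Minimum DO = C_s − D_c = 8.79 − 6.070 = 2.720 mg/L.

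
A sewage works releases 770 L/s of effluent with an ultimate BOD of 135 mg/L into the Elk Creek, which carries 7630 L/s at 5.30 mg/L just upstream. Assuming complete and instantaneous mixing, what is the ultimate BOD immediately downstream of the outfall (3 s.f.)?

Flow-weighted mixing: C = (Q_r C_r + Q_w C_w)/(Q_r + Q_w)
= (7630×5.30 + 770×135)/(7630 + 770) = 144400/8400 = 17.19 mg/L.

17.2 mg/L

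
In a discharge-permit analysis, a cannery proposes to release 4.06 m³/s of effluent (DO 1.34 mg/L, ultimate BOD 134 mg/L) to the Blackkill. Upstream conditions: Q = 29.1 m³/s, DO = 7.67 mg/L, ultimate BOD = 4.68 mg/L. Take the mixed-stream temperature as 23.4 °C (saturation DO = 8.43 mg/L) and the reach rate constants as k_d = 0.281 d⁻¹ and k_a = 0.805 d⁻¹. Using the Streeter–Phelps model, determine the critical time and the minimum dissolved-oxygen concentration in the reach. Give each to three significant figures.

Mixed DO = (29.1×7.67 + 4.06×1.34)/(29.1+4.06) = 228.6/33.16 = 6.895 mg/L.
Mixed L₀ = (29.1×4.68 + 4.06×134)/(33.16) = 680.2/33.16 = 20.51 mg/L.
Initial deficit D₀ = C_s − DO₀ = 8.43 − 6.895 = 1.535 mg/L.
t_c = (1/0.5240) ln[(0.805/0.281)(1 − 1.535×0.5240/(0.281×20.51))] = 1.908 × ln(2.465) = 1.722 d.
D_c = (0.281/0.805) × 20.51 × e^(−0.281×1.722) = 0.3491 × 20.51 × 0.6164 = 4.414 mg/L.
Minimum DO = 8.43 − 4.414 = 4.016 mg/L.

t_c ≈ 1.72 d; minimum DO ≈ 4.02 mg/L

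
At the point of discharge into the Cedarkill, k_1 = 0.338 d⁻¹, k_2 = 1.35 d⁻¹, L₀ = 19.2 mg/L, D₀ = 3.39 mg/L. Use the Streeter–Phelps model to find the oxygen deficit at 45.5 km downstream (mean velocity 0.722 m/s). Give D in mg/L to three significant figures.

D ≈ 3.88 mg/L

Travel time t = x/v = 45.5 km / (0.722 m/s) = 45500 m / 0.722 m/s = 63020 s = 0.7294 d.
k_1 L₀/(k_2−k_1) = 0.338×19.2/(1.35−0.338) = 6.490/1.012 = 6.413 mg/L.
e^(−k_1 t) = e^(−0.338×0.7294) = 0.7815; e^(−k_2 t) = e^(−1.35×0.7294) = 0.3736.
D = 6.413 × (0.7815 − 0.3736) + 3.39 × 0.3736 = 2.616 + 1.266 = 3.882 mg/L.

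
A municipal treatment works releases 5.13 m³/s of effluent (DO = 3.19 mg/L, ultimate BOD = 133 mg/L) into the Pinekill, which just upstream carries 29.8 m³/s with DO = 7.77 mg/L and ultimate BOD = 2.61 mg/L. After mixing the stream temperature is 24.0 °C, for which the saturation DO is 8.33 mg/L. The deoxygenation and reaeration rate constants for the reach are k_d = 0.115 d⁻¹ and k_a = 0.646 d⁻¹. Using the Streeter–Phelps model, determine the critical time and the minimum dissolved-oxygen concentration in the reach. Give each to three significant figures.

t_c ≈ 2.68 d; minimum DO ≈ 5.48 mg/L

Mixed DO = (29.8×7.77 + 5.13×3.19)/(29.8+5.13) = 247.9/34.93 = 7.097 mg/L.
Mixed L₀ = (29.8×2.61 + 5.13×133)/(34.93) = 760.1/34.93 = 21.76 mg/L.
Initial deficit D₀ = C_s − DO₀ = 8.33 − 7.097 = 1.233 mg/L.
t_c = (1/0.5310) ln[(0.646/0.115)(1 − 1.233×0.5310/(0.115×21.76))] = 1.883 × ln(4.148) = 2.679 d.
D_c = (0.115/0.646) × 21.76 × e^(−0.115×2.679) = 0.1780 × 21.76 × 0.7348 = 2.846 mg/L.
Minimum DO = 8.33 − 2.846 = 5.484 mg/L.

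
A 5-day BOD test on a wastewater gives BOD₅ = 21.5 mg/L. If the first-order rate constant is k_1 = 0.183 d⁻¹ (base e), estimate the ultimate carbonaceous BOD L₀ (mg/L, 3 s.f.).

BOD₅ = L₀(1 − e^(−5k_1)) ⇒ L₀ = BOD₅ / (1 − e^(−5×0.183))
= 21.5 / (1 − 0.4005) = 21.5 / 0.5995 = 35.86 mg/L.

L₀ ≈ 35.9 mg/L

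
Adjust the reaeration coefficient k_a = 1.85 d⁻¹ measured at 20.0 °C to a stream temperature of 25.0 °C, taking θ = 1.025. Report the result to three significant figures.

k_a ≈ 2.09 d⁻¹

k_a(T₂) = k_a(T₁) · θ^(T₂−T₁) = 1.85 × 1.025^(25.0−20.0)
= 1.85 × 1.025^5.00 = 1.85 × 1.131 = 2.093 d⁻¹.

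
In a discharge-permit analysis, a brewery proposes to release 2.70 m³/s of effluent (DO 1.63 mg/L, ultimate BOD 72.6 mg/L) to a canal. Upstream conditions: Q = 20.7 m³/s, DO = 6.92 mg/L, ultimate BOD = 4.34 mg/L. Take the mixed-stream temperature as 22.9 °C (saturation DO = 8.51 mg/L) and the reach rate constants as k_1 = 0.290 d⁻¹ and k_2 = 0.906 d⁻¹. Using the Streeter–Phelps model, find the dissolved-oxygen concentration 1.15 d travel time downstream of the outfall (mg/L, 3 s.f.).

DO ≈ 5.64 mg/L

Mixed DO = (20.7×6.92 + 2.70×1.63)/(20.7+2.70) = 147.6/23.40 = 6.310 mg/L.
Mixed L₀ = (20.7×4.34 + 2.70×72.6)/(23.40) = 285.9/23.40 = 12.22 mg/L.
Initial deficit D₀ = C_s − DO₀ = 8.51 − 6.310 = 2.200 mg/L.
D(1.15) = [0.290×12.22/(0.906−0.290)](e^(−0.290×1.15) − e^(−0.906×1.15)) + 2.200 e^(−0.906×1.15)
= 5.751 × (0.7164 − 0.3528) + 2.200 × 0.3528 = 2.868 mg/L.
DO = 8.51 − 2.868 = 5.642 mg/L.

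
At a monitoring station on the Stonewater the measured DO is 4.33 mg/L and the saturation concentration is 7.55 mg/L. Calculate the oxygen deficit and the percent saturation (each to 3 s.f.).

D ≈ 3.22 mg/L; 57.4 % saturation

D = C_s − C = 7.55 − 4.33 = 3.22 mg/L.
% saturation = 4.33/7.55 × 100 = 57.4 %.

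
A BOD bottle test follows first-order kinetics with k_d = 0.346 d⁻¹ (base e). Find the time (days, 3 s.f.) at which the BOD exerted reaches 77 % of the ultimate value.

t ≈ 4.25 d

y/L₀ = 1 − e^(−k_d t) = 0.77 ⇒ e^(−k_d t) = 0.230
t = −ln(0.230) / 0.346 = 1.470 / 0.346 = 4.248 d.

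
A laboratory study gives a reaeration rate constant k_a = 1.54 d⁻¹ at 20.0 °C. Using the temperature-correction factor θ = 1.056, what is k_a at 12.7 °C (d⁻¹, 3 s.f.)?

k_a(T₂) = k_a(T₁) · θ^(T₂−T₁) = 1.54 × 1.056^(12.7−20.0)
= 1.54 × 1.056^-7.30 = 1.54 × 0.6718 = 1.035 d⁻¹.

k_a ≈ 1.03 d⁻¹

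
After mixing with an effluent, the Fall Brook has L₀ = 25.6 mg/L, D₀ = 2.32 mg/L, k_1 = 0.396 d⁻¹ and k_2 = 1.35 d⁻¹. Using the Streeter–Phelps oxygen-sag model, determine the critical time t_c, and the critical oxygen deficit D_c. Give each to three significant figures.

With k_2/k_1 = 3.409 and 1 − D₀(k_2−k_1)/(k_1 L₀) = 0.7817,
t_c = ln(3.409 × 0.7817) / (1.35 − 0.396) = ln(2.665) / 0.9540 = 0.9801/0.9540 = 1.027 d.
D_c = (k_1/k_2) L₀ e^(−k_1 t_c) = (0.396/1.35) × 25.6 × e^(−0.396×1.027) = 0.2933 × 25.6 × 0.6657 = 4.999 mg/L.

t_c ≈ 1.03 d; D_c ≈ 5.00 mg/L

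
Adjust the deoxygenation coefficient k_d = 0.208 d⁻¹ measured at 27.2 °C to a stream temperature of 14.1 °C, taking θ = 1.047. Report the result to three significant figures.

k_d ≈ 0.114 d⁻¹

k_d(T₂) = k_d(T₁) · θ^(T₂−T₁) = 0.208 × 1.047^(14.1−27.2)
= 0.208 × 1.047^-13.1 = 0.208 × 0.5479 = 0.1140 d⁻¹.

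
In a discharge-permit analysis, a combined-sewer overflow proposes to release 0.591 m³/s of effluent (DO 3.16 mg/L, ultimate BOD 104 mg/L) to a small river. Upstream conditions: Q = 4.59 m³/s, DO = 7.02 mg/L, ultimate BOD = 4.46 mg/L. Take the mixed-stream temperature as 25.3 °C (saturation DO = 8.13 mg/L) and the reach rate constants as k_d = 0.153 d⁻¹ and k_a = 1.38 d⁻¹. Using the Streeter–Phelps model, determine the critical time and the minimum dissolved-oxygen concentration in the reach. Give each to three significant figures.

t_c ≈ 0.535 d; minimum DO ≈ 6.51 mg/L

Mixed DO = (4.59×7.02 + 0.591×3.16)/(4.59+0.591) = 34.09/5.181 = 6.580 mg/L.
Mixed L₀ = (4.59×4.46 + 0.591×104)/(5.181) = 81.94/5.181 = 15.81 mg/L.
Initial deficit D₀ = C_s − DO₀ = 8.13 − 6.580 = 1.550 mg/L.
t_c = (1/1.227) ln[(1.38/0.153)(1 − 1.550×1.227/(0.153×15.81))] = 0.8150 × ln(1.929) = 0.5353 d.
D_c = (0.153/1.38) × 15.81 × e^(−0.153×0.5353) = 0.1109 × 15.81 × 0.9214 = 1.615 mg/L.
Minimum DO = 8.13 − 1.615 = 6.515 mg/L.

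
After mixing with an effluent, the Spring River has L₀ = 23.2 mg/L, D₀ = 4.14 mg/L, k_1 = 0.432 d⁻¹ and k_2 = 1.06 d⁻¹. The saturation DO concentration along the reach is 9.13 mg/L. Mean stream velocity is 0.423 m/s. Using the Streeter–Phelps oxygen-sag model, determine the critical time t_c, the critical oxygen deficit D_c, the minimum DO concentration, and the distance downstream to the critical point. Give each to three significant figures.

t_c ≈ 0.951 d; D_c ≈ 6.27 mg/L; min DO ≈ 2.86 mg/L; x_c ≈ 34.8 km

At the critical point dD/dt = 0, so k_1 L₀ e^(−k_1 t) = k_2 D. Substituting D(t) from the Streeter–Phelps equation and solving for t gives
t_c = ln[(k_2/k_1)(1 − D₀(k_2−k_1)/(k_1 L₀))] / (k_2−k_1).
Here k_2−k_1 = 0.6280 d⁻¹ and 1 − D₀(k_2−k_1)/(k_1 L₀) = 1 − 4.14×0.6280/(0.432×23.2) = 0.7406, so
t_c = ln(2.454 × 0.7406) / 0.6280 = 0.5973 / 0.6280 = 0.9511 d.
D_c = (k_1/k_2) L₀ e^(−k_1 t_c) = (0.432/1.06) × 23.2 × e^(−0.432×0.9511) = 0.4075 × 23.2 × 0.6631 = 6.269 mg/L.
Minimum DO = C_s − D_c = 9.13 − 6.269 = 2.861 mg/L.
x_c = v t_c = 0.423 m/s × 0.9511 d × 86400 s/d = 34760 m ≈ 34.8 km.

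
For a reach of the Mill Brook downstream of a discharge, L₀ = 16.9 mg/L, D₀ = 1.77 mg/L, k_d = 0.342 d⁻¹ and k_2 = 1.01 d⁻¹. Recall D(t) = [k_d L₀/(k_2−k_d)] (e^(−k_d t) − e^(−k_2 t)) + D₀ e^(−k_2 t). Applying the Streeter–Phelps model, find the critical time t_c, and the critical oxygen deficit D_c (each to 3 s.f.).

t_c = [1/(k_2−k_d)] ln[(k_2/k_d)(1 − D₀(k_2−k_d)/(k_d L₀))]
= [1/(1.01−0.342)] ln[(1.01/0.342)(1 − 1.77×0.6680/(0.342×16.9))]
= (1/0.6680) ln[2.953 × 0.7954] = 1.497 × ln(2.349) = 1.497 × 0.8540 = 1.278 d.
L(t_c) = L₀ e^(−k_d t_c) = 16.9 × 0.6458 = 10.91 mg/L, and at the critical point k_2 D_c = k_d L, so D_c = (0.342/1.01) × 10.91 = 3.696 mg/L.

t_c ≈ 1.28 d; D_c ≈ 3.70 mg/L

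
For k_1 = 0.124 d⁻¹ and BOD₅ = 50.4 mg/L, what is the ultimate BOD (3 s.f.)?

BOD₅ = L₀(1 − e^(−5k_1)) ⇒ L₀ = BOD₅ / (1 − e^(−5×0.124))
= 50.4 / (1 − 0.5379) = 50.4 / 0.4621 = 109.1 mg/L.

L₀ ≈ 109 mg/L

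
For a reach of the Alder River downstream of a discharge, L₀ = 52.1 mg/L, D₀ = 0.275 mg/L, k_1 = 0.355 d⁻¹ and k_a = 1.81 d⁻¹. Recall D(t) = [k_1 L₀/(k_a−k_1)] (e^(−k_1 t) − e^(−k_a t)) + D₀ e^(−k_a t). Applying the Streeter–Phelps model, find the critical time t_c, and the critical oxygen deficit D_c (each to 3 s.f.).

With k_a/k_1 = 5.099 and 1 − D₀(k_a−k_1)/(k_1 L₀) = 0.9784,
t_c = ln(5.099 × 0.9784) / (1.81 − 0.355) = ln(4.988) / 1.455 = 1.607/1.455 = 1.105 d.
D_c = (k_1/k_a) L₀ e^(−k_1 t_c) = (0.355/1.81) × 52.1 × e^(−0.355×1.105) = 0.1961 × 52.1 × 0.6756 = 6.904 mg/L.

t_c ≈ 1.10 d; D_c ≈ 6.90 mg/L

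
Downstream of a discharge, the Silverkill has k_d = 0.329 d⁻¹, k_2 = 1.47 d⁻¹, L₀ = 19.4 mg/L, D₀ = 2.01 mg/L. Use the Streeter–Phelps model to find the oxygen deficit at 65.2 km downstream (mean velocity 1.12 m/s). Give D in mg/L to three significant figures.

Travel time t = x/v = 65.2 km / (1.12 m/s) = 65200 m / 1.12 m/s = 58210 s = 0.6738 d.
k_d L₀/(k_2−k_d) = 0.329×19.4/(1.47−0.329) = 6.383/1.141 = 5.594 mg/L.
e^(−k_d t) = e^(−0.329×0.6738) = 0.8012; e^(−k_2 t) = e^(−1.47×0.6738) = 0.3714.
D = 5.594 × (0.8012 − 0.3714) + 2.01 × 0.3714 = 2.404 + 0.7465 = 3.151 mg/L.

D ≈ 3.15 mg/L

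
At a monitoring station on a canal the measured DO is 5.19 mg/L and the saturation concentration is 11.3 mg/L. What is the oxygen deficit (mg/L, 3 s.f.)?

D = C_s − C = 11.3 − 5.19 = 6.11 mg/L.

D ≈ 6.11 mg/L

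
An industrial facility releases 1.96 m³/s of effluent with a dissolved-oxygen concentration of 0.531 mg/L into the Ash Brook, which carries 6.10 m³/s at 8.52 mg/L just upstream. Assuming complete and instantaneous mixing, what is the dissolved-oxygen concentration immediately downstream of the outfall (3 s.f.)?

6.58 mg/L

Flow-weighted mixing: C = (Q_r C_r + Q_w C_w)/(Q_r + Q_w)
= (6.10×8.52 + 1.96×0.531)/(6.10 + 1.96) = 53.01/8.060 = 6.577 mg/L.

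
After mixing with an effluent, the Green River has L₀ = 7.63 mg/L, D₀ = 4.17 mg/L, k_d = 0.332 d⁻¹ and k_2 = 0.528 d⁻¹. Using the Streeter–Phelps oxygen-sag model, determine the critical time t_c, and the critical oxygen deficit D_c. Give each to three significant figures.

t_c ≈ 0.380 d; D_c ≈ 4.23 mg/L

At the critical point dD/dt = 0, so k_d L₀ e^(−k_d t) = k_2 D. Substituting D(t) from the Streeter–Phelps equation and solving for t gives
t_c = ln[(k_2/k_d)(1 − D₀(k_2−k_d)/(k_d L₀))] / (k_2−k_d).
Here k_2−k_d = 0.1960 d⁻¹ and 1 − D₀(k_2−k_d)/(k_d L₀) = 1 − 4.17×0.1960/(0.332×7.63) = 0.6774, so
t_c = ln(1.590 × 0.6774) / 0.1960 = 0.07440 / 0.1960 = 0.3796 d.
D_c = (k_d/k_2) L₀ e^(−k_d t_c) = (0.332/0.528) × 7.63 × e^(−0.332×0.3796) = 0.6288 × 7.63 × 0.8816 = 4.230 mg/L.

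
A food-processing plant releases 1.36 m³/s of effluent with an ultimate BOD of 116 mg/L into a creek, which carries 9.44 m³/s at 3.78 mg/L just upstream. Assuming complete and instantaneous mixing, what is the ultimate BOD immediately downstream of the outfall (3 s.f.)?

Flow-weighted mixing: C = (Q_r C_r + Q_w C_w)/(Q_r + Q_w)
= (9.44×3.78 + 1.36×116)/(9.44 + 1.36) = 193.4/10.80 = 17.91 mg/L.

17.9 mg/L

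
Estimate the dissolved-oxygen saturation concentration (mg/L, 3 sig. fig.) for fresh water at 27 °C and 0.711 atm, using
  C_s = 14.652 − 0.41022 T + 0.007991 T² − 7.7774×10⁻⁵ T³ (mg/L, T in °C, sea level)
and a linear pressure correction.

At sea level: C_s = 14.652 − 0.41022×27 + 0.007991×27² − 7.7774×10⁻⁵×27³ = 7.871 mg/L.
Pressure correction: C_s' = 7.871 × 0.711 = 5.596 mg/L.

C_s ≈ 5.60 mg/L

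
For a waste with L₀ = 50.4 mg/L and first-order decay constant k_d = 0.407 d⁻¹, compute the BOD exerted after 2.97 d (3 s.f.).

y_t = L₀(1 − e^(−k_d t)) = 50.4 × (1 − e^(−0.407×2.97))
= 50.4 × (1 − 0.2986) = 50.4 × 0.7014 = 35.35 mg/L.

y ≈ 35.4 mg/L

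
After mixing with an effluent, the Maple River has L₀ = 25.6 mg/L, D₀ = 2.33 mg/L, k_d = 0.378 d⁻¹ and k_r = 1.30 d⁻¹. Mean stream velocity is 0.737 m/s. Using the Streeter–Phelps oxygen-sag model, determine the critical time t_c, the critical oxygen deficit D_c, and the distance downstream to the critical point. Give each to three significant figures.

t_c ≈ 1.07 d; D_c ≈ 4.97 mg/L; x_c ≈ 68.0 km

t_c = [1/(k_r−k_d)] ln[(k_r/k_d)(1 − D₀(k_r−k_d)/(k_d L₀))]
= [1/(1.30−0.378)] ln[(1.30/0.378)(1 − 2.33×0.9220/(0.378×25.6))]
= (1/0.9220) ln[3.439 × 0.7780] = 1.085 × ln(2.676) = 1.085 × 0.9842 = 1.067 d.
D_c = (k_d/k_r) L₀ e^(−k_d t_c) = (0.378/1.30) × 25.6 × e^(−0.378×1.067) = 0.2908 × 25.6 × 0.6680 = 4.972 mg/L.
x_c = v t_c = 0.737 m/s × 1.067 d × 86400 s/d = 67970 m ≈ 68.0 km.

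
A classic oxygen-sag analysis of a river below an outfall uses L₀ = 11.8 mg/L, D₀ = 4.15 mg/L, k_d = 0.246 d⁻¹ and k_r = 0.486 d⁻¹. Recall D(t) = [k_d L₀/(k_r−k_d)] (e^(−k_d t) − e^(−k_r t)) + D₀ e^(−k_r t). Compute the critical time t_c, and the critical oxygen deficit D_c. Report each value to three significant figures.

At the critical point dD/dt = 0, so k_d L₀ e^(−k_d t) = k_r D. Substituting D(t) from the Streeter–Phelps equation and solving for t gives
t_c = ln[(k_r/k_d)(1 − D₀(k_r−k_d)/(k_d L₀))] / (k_r−k_d).
Here k_r−k_d = 0.2400 d⁻¹ and 1 − D₀(k_r−k_d)/(k_d L₀) = 1 − 4.15×0.2400/(0.246×11.8) = 0.6569, so
t_c = ln(1.976 × 0.6569) / 0.2400 = 0.2606 / 0.2400 = 1.086 d.
D_c = (k_d/k_r) L₀ e^(−k_d t_c) = (0.246/0.486) × 11.8 × e^(−0.246×1.086) = 0.5062 × 11.8 × 0.7656 = 4.573 mg/L.

t_c ≈ 1.09 d; D_c ≈ 4.57 mg/L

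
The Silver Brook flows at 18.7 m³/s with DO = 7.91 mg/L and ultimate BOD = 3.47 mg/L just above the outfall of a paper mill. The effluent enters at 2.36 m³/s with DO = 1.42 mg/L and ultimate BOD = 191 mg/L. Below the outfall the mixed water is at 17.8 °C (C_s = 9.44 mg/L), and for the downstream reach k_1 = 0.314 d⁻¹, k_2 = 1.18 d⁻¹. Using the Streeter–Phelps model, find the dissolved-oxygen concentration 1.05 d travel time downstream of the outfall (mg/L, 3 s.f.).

Mixed DO = (18.7×7.91 + 2.36×1.42)/(18.7+2.36) = 151.3/21.06 = 7.183 mg/L.
Mixed L₀ = (18.7×3.47 + 2.36×191)/(21.06) = 515.6/21.06 = 24.48 mg/L.
Initial deficit D₀ = C_s − DO₀ = 9.44 − 7.183 = 2.257 mg/L.
D(1.05) = [0.314×24.48/(1.18−0.314)](e^(−0.314×1.05) − e^(−1.18×1.05)) + 2.257 e^(−1.18×1.05)
= 8.878 × (0.7191 − 0.2897) + 2.257 × 0.2897 = 4.467 mg/L.
DO = 9.44 − 4.467 = 4.973 mg/L.

DO ≈ 4.97 mg/L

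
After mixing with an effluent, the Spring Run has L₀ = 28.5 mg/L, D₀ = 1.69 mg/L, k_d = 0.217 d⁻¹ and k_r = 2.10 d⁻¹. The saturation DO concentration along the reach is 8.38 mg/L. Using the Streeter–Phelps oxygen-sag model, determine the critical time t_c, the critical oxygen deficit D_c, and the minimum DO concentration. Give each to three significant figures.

t_c ≈ 0.822 d; D_c ≈ 2.46 mg/L; min DO ≈ 5.92 mg/L

t_c = [1/(k_r−k_d)] ln[(k_r/k_d)(1 − D₀(k_r−k_d)/(k_d L₀))]
= [1/(2.10−0.217)] ln[(2.10/0.217)(1 − 1.69×1.883/(0.217×28.5))]
= (1/1.883) ln[9.677 × 0.4854] = 0.5311 × ln(4.698) = 0.5311 × 1.547 = 0.8216 d.
D_c = (k_d/k_r) L₀ e^(−k_d t_c) = (0.217/2.10) × 28.5 × e^(−0.217×0.8216) = 0.1033 × 28.5 × 0.8367 = 2.464 mg/L.
Minimum DO = C_s − D_c = 8.38 − 2.464 = 5.916 mg/L.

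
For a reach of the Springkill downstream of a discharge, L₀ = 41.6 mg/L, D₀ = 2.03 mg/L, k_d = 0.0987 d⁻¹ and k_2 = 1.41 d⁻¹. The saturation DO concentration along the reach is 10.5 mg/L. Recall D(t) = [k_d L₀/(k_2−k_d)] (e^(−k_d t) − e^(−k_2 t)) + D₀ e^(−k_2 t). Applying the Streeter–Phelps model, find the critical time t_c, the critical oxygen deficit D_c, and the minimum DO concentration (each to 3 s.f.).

t_c ≈ 1.23 d; D_c ≈ 2.58 mg/L; min DO ≈ 7.92 mg/L

At the critical point dD/dt = 0, so k_d L₀ e^(−k_d t) = k_2 D. Substituting D(t) from the Streeter–Phelps equation and solving for t gives
t_c = ln[(k_2/k_d)(1 − D₀(k_2−k_d)/(k_d L₀))] / (k_2−k_d).
Here k_2−k_d = 1.311 d⁻¹ and 1 − D₀(k_2−k_d)/(k_d L₀) = 1 − 2.03×1.311/(0.0987×41.6) = 0.3517, so
t_c = ln(14.29 × 0.3517) / 1.311 = 1.614 / 1.311 = 1.231 d.
L(t_c) = L₀ e^(−k_d t_c) = 41.6 × 0.8856 = 36.84 mg/L, and at the critical point k_2 D_c = k_d L, so D_c = (0.0987/1.41) × 36.84 = 2.579 mg/L.
Minimum DO = C_s − D_c = 10.5 − 2.579 = 7.921 mg/L.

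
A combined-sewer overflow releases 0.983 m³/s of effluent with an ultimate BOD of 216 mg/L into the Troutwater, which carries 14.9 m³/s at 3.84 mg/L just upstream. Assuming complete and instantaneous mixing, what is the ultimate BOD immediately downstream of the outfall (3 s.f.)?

17.0 mg/L

Flow-weighted mixing: C = (Q_r C_r + Q_w C_w)/(Q_r + Q_w)
= (14.9×3.84 + 0.983×216)/(14.9 + 0.983) = 269.5/15.88 = 16.97 mg/L.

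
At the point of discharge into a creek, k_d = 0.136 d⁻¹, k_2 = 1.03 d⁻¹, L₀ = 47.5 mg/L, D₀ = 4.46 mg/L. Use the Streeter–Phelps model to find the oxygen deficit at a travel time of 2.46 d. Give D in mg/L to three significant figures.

k_d L₀/(k_2−k_d) = 0.136×47.5/(1.03−0.136) = 6.460/0.8940 = 7.226 mg/L.
e^(−k_d t) = e^(−0.136×2.460) = 0.7157; e^(−k_2 t) = e^(−1.03×2.460) = 0.07936.
D = 7.226 × (0.7157 − 0.07936) + 4.46 × 0.07936 = 4.598 + 0.3539 = 4.952 mg/L.

D ≈ 4.95 mg/L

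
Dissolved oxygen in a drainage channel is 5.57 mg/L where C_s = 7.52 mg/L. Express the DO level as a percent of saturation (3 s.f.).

% saturation = C/C_s × 100 = 5.57/7.52 × 100 = 74.1 %.

74.1 % saturation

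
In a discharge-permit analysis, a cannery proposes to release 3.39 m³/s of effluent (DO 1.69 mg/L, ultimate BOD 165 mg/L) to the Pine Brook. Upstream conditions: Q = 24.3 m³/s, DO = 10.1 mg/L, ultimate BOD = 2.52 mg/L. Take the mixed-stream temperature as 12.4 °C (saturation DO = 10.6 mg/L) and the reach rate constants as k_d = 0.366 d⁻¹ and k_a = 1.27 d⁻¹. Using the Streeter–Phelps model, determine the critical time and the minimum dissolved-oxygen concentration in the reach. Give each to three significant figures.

Mixed DO = (24.3×10.1 + 3.39×1.69)/(24.3+3.39) = 251.2/27.69 = 9.070 mg/L.
Mixed L₀ = (24.3×2.52 + 3.39×165)/(27.69) = 620.6/27.69 = 22.41 mg/L.
Initial deficit D₀ = C_s − DO₀ = 10.6 − 9.070 = 1.530 mg/L.
t_c = (1/0.9040) ln[(1.27/0.366)(1 − 1.530×0.9040/(0.366×22.41))] = 1.106 × ln(2.885) = 1.172 d.
D_c = (0.366/1.27) × 22.41 × e^(−0.366×1.172) = 0.2882 × 22.41 × 0.6512 = 4.206 mg/L.
Minimum DO = 10.6 − 4.206 = 6.394 mg/L.

t_c ≈ 1.17 d; minimum DO ≈ 6.39 mg/L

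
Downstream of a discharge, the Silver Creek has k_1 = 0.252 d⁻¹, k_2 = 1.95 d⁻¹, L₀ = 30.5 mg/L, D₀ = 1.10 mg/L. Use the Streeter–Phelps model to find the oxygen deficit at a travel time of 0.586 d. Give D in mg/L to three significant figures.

k_1 L₀/(k_2−k_1) = 0.252×30.5/(1.95−0.252) = 7.686/1.698 = 4.527 mg/L.
e^(−k_1 t) = e^(−0.252×0.5860) = 0.8627; e^(−k_2 t) = e^(−1.95×0.5860) = 0.3190.
D = 4.527 × (0.8627 − 0.3190) + 1.10 × 0.3190 = 2.461 + 0.3509 = 2.812 mg/L.

D ≈ 2.81 mg/L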